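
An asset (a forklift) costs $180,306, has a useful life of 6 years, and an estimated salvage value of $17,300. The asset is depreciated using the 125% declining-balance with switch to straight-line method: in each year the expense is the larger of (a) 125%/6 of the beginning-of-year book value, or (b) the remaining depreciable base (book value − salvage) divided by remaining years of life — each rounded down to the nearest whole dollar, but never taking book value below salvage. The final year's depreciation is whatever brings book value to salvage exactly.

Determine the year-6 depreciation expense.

$23,927

Depreciable base = $180,306 − $17,300 = $163,006.
Year 1: DB = ⌊$180,306 × 125%/6⌋ = $37,563; SL = ⌊$163,006/6⌋ = $27,167 → take DB $37,563. Book value $142,743.
Year 2: DB = ⌊$142,743 × 125%/6⌋ = $29,738; SL = ⌊$125,443/5⌋ = $25,088 → take DB $29,738. Book value $113,005.
Year 3: DB = ⌊$113,005 × 125%/6⌋ = $23,542; SL = ⌊$95,705/4⌋ = $23,926 → take SL $23,926. Book value $89,079.
Year 4: DB = ⌊$89,079 × 125%/6⌋ = $18,558; SL = ⌊$71,779/3⌋ = $23,926 → take SL $23,926. Book value $65,153.
Year 5: DB = ⌊$65,153 × 125%/6⌋ = $13,573; SL = ⌊$47,853/2⌋ = $23,926 → take SL $23,926. Book value $41,227.
Year 6 (final): $41,227 − $17,300 = $23,927. Book value $17,300.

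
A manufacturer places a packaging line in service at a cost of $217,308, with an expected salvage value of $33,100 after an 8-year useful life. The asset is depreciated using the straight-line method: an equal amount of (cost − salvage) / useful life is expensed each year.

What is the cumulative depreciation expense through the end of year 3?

Depreciable base = $217,308 − $33,100 = $184,208.
Annual expense = $184,208 / 8 = $23,026.
End of year 1: book value $194,282.
End of year 2: book value $171,256.
End of year 3: book value $148,230.
Accumulated through year 3 = $217,308 − $148,230 = $69,078.

$69,078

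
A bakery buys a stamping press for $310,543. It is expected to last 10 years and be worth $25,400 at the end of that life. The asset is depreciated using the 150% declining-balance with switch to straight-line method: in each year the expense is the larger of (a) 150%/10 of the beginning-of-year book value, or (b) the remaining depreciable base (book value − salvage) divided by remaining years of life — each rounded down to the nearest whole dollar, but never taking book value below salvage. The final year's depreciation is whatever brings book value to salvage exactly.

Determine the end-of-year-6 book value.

Depreciable base = $310,543 − $25,400 = $285,143.
Year 1: DB = ⌊$310,543 × 150%/10⌋ = $46,581; SL = ⌊$285,143/10⌋ = $28,514 → take DB $46,581. Book value $263,962.
Year 2: DB = ⌊$263,962 × 150%/10⌋ = $39,594; SL = ⌊$238,562/9⌋ = $26,506 → take DB $39,594. Book value $224,368.
Year 3: DB = ⌊$224,368 × 150%/10⌋ = $33,655; SL = ⌊$198,968/8⌋ = $24,871 → take DB $33,655. Book value $190,713.
Year 4: DB = ⌊$190,713 × 150%/10⌋ = $28,606; SL = ⌊$165,313/7⌋ = $23,616 → take DB $28,606. Book value $162,107.
Year 5: DB = ⌊$162,107 × 150%/10⌋ = $24,316; SL = ⌊$136,707/6⌋ = $22,784 → take DB $24,316. Book value $137,791.
Year 6: DB = ⌊$137,791 × 150%/10⌋ = $20,668; SL = ⌊$112,391/5⌋ = $22,478 → take SL $22,478. Book value $115,313.

$115,313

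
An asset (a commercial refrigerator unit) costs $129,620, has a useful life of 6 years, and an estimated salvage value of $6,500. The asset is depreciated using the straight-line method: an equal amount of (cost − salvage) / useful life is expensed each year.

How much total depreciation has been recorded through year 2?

Depreciable base = $129,620 − $6,500 = $123,120.
Annual expense = $123,120 / 6 = $20,520.
End of year 1: book value $109,100.
End of year 2: book value $88,580.
Accumulated through year 2 = $129,620 − $88,580 = $41,040.

$41,040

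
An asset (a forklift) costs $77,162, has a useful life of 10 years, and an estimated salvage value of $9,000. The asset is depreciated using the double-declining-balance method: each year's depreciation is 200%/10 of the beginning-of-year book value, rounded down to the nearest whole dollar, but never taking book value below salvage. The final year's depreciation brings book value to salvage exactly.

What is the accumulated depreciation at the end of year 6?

$56,933

Depreciable base = $77,162 − $9,000 = $68,162.
Year 1: ⌊$77,162 × 200%/10⌋ = $15,432. Book value $61,730.
Year 2: ⌊$61,730 × 200%/10⌋ = $12,346. Book value $49,384.
Year 3: ⌊$49,384 × 200%/10⌋ = $9,876. Book value $39,508.
Year 4: ⌊$39,508 × 200%/10⌋ = $7,901. Book value $31,607.
Year 5: ⌊$31,607 × 200%/10⌋ = $6,321. Book value $25,286.
Year 6: ⌊$25,286 × 200%/10⌋ = $5,057. Book value $20,229.
Accumulated through year 6 = $77,162 − $20,229 = $56,933.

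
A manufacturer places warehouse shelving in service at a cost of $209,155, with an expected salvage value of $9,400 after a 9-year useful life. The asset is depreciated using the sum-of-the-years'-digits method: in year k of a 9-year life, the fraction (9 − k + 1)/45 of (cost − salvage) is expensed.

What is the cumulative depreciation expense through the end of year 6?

$173,121

Depreciable base = $209,155 − $9,400 = $199,755.
Sum of the years' digits = 9+8+7+6+5+4+3+2+1 = 45.
Year 1: $199,755 × 9/45 = $39,951. Book value $169,204.
Year 2: $199,755 × 8/45 = $35,512. Book value $133,692.
Year 3: $199,755 × 7/45 = $31,073. Book value $102,619.
Year 4: $199,755 × 6/45 = $26,634. Book value $75,985.
Year 5: $199,755 × 5/45 = $22,195. Book value $53,790.
Year 6: $199,755 × 4/45 = $17,756. Book value $36,034.
Accumulated through year 6 = $209,155 − $36,034 = $173,121.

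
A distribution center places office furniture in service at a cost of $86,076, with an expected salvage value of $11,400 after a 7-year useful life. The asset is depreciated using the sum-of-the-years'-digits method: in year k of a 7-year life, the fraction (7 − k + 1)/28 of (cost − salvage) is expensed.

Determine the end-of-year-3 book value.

$38,070

Depreciable base = $86,076 − $11,400 = $74,676.
Sum of the years' digits = 7+6+5+4+3+2+1 = 28.
Year 1: $74,676 × 7/28 = $18,669. Book value $67,407.
Year 2: $74,676 × 6/28 = $16,002. Book value $51,405.
Year 3: $74,676 × 5/28 = $13,335. Book value $38,070.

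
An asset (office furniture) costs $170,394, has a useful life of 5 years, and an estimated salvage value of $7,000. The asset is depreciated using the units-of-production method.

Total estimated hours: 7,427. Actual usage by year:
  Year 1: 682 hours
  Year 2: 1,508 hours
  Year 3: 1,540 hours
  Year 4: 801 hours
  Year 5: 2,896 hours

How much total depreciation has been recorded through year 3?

$82,060

Depreciable base = $170,394 − $7,000 = $163,394.
Rate = $163,394 / 7,427 hours = $22 per hour.
Year 1: 682 × $22 = $15,004. Book value $155,390.
Year 2: 1,508 × $22 = $33,176. Book value $122,214.
Year 3: 1,540 × $22 = $33,880. Book value $88,334.
Accumulated through year 3 = $170,394 − $88,334 = $82,060.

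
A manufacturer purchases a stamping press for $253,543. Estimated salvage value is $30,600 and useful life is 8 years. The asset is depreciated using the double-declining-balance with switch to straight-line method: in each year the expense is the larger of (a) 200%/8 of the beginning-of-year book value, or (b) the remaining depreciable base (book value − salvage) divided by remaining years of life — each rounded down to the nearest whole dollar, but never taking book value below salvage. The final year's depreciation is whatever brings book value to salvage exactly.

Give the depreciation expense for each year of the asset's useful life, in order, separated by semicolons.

Depreciable base = $253,543 − $30,600 = $222,943.
Year 1: DB = ⌊$253,543 × 200%/8⌋ = $63,385; SL = ⌊$222,943/8⌋ = $27,867 → take DB $63,385. Book value $190,158.
Year 2: DB = ⌊$190,158 × 200%/8⌋ = $47,539; SL = ⌊$159,558/7⌋ = $22,794 → take DB $47,539. Book value $142,619.
Year 3: DB = ⌊$142,619 × 200%/8⌋ = $35,654; SL = ⌊$112,019/6⌋ = $18,669 → take DB $35,654. Book value $106,965.
Year 4: DB = ⌊$106,965 × 200%/8⌋ = $26,741; SL = ⌊$76,365/5⌋ = $15,273 → take DB $26,741. Book value $80,224.
Year 5: DB = ⌊$80,224 × 200%/8⌋ = $20,056; SL = ⌊$49,624/4⌋ = $12,406 → take DB $20,056. Book value $60,168.
Year 6: DB = ⌊$60,168 × 200%/8⌋ = $15,042; SL = ⌊$29,568/3⌋ = $9,856 → take DB $15,042. Book value $45,126.
Year 7: DB = ⌊$45,126 × 200%/8⌋ = $11,281; SL = ⌊$14,526/2⌋ = $7,263 → take DB $11,281. Book value $33,845.
Year 8 (final): $33,845 − $30,600 = $3,245. Book value $30,600.

$63,385; $47,539; $35,654; $26,741; $20,056; $15,042; $11,281; $3,245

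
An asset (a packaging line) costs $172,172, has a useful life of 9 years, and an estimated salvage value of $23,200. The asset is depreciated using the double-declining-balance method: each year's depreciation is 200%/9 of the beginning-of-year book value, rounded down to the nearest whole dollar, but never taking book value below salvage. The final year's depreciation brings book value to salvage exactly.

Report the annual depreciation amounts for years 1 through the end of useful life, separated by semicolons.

$38,260; $29,758; $23,145; $18,002; $14,001; $10,890; $8,470; $6,446; $0

Depreciable base = $172,172 − $23,200 = $148,972.
Year 1: ⌊$172,172 × 200%/9⌋ = $38,260. Book value $133,912.
Year 2: ⌊$133,912 × 200%/9⌋ = $29,758. Book value $104,154.
Year 3: ⌊$104,154 × 200%/9⌋ = $23,145. Book value $81,009.
Year 4: ⌊$81,009 × 200%/9⌋ = $18,002. Book value $63,007.
Year 5: ⌊$63,007 × 200%/9⌋ = $14,001. Book value $49,006.
Year 6: ⌊$49,006 × 200%/9⌋ = $10,890. Book value $38,116.
Year 7: ⌊$38,116 × 200%/9⌋ = $8,470. Book value $29,646.
Year 8: ⌊$29,646 × 200%/9⌋ = $6,588, capped at $6,446. Book value $23,200.
Year 9 (final): $23,200 − $23,200 = $0. Book value $23,200.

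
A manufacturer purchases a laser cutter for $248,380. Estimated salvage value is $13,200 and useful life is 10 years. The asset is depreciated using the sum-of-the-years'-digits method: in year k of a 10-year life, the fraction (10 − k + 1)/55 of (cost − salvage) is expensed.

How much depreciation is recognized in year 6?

$21,380

Depreciable base = $248,380 − $13,200 = $235,180.
Sum of the years' digits = 10+9+8+7+6+5+4+3+2+1 = 55.
Year 1: $235,180 × 10/55 = $42,760. Book value $205,620.
Year 2: $235,180 × 9/55 = $38,484. Book value $167,136.
Year 3: $235,180 × 8/55 = $34,208. Book value $132,928.
Year 4: $235,180 × 7/55 = $29,932. Book value $102,996.
Year 5: $235,180 × 6/55 = $25,656. Book value $77,340.
Year 6: $235,180 × 5/55 = $21,380. Book value $55,960.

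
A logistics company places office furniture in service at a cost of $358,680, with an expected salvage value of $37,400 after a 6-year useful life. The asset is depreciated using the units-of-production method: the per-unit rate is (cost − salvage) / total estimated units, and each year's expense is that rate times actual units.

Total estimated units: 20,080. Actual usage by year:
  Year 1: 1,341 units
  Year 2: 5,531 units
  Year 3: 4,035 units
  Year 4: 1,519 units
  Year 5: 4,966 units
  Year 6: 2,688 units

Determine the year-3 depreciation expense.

Depreciable base = $358,680 − $37,400 = $321,280.
Rate = $321,280 / 20,080 units = $16 per unit.
Year 1: 1,341 × $16 = $21,456. Book value $337,224.
Year 2: 5,531 × $16 = $88,496. Book value $248,728.
Year 3: 4,035 × $16 = $64,560. Book value $184,168.

$64,560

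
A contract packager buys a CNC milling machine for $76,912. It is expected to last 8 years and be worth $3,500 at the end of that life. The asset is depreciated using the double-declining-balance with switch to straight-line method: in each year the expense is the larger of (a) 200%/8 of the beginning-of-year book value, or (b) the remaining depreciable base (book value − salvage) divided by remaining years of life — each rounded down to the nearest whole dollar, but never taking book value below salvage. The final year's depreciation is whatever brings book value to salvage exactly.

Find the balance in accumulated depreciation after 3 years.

Depreciable base = $76,912 − $3,500 = $73,412.
Year 1: DB = ⌊$76,912 × 200%/8⌋ = $19,228; SL = ⌊$73,412/8⌋ = $9,176 → take DB $19,228. Book value $57,684.
Year 2: DB = ⌊$57,684 × 200%/8⌋ = $14,421; SL = ⌊$54,184/7⌋ = $7,740 → take DB $14,421. Book value $43,263.
Year 3: DB = ⌊$43,263 × 200%/8⌋ = $10,815; SL = ⌊$39,763/6⌋ = $6,627 → take DB $10,815. Book value $32,448.
Accumulated through year 3 = $76,912 − $32,448 = $44,464.

$44,464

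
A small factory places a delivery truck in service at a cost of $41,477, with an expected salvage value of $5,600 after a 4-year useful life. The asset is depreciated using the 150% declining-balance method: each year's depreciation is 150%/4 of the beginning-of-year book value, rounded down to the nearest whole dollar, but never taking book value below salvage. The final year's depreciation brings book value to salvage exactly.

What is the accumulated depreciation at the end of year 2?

$25,274

Depreciable base = $41,477 − $5,600 = $35,877.
Year 1: ⌊$41,477 × 150%/4⌋ = $15,553. Book value $25,924.
Year 2: ⌊$25,924 × 150%/4⌋ = $9,721. Book value $16,203.
Accumulated through year 2 = $41,477 − $16,203 = $25,274.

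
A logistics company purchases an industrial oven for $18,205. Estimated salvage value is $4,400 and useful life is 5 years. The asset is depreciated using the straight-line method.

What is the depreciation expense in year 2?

$2,761

Depreciable base = $18,205 − $4,400 = $13,805.
Annual expense = $13,805 / 5 = $2,761.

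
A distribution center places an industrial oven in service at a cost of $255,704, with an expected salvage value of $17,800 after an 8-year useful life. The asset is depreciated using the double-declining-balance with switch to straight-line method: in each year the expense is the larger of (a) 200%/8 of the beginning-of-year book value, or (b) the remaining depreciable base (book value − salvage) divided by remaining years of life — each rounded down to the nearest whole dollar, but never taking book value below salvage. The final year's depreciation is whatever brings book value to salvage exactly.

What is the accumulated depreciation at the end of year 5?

Depreciable base = $255,704 − $17,800 = $237,904.
Year 1: DB = ⌊$255,704 × 200%/8⌋ = $63,926; SL = ⌊$237,904/8⌋ = $29,738 → take DB $63,926. Book value $191,778.
Year 2: DB = ⌊$191,778 × 200%/8⌋ = $47,944; SL = ⌊$173,978/7⌋ = $24,854 → take DB $47,944. Book value $143,834.
Year 3: DB = ⌊$143,834 × 200%/8⌋ = $35,958; SL = ⌊$126,034/6⌋ = $21,005 → take DB $35,958. Book value $107,876.
Year 4: DB = ⌊$107,876 × 200%/8⌋ = $26,969; SL = ⌊$90,076/5⌋ = $18,015 → take DB $26,969. Book value $80,907.
Year 5: DB = ⌊$80,907 × 200%/8⌋ = $20,226; SL = ⌊$63,107/4⌋ = $15,776 → take DB $20,226. Book value $60,681.
Accumulated through year 5 = $255,704 − $60,681 = $195,023.

$195,023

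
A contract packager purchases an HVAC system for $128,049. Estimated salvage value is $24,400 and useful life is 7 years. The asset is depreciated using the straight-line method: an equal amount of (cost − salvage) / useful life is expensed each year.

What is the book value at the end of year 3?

$83,628

Depreciable base = $128,049 − $24,400 = $103,649.
Annual expense = $103,649 / 7 = $14,807.
End of year 1: book value $113,242.
End of year 2: book value $98,435.
End of year 3: book value $83,628.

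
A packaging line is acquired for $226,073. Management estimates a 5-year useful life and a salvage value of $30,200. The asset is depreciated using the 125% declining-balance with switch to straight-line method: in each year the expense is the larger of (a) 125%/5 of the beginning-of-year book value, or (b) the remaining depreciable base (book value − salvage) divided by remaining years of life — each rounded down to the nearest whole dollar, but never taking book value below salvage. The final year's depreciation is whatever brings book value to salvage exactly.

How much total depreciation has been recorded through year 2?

Depreciable base = $226,073 − $30,200 = $195,873.
Year 1: DB = ⌊$226,073 × 125%/5⌋ = $56,518; SL = ⌊$195,873/5⌋ = $39,174 → take DB $56,518. Book value $169,555.
Year 2: DB = ⌊$169,555 × 125%/5⌋ = $42,388; SL = ⌊$139,355/4⌋ = $34,838 → take DB $42,388. Book value $127,167.
Accumulated through year 2 = $226,073 − $127,167 = $98,906.

$98,906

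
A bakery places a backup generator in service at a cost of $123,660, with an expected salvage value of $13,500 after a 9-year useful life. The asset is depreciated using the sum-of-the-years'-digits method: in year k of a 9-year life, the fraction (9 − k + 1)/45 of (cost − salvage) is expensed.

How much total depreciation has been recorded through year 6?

$95,472

Depreciable base = $123,660 − $13,500 = $110,160.
Sum of the years' digits = 9+8+7+6+5+4+3+2+1 = 45.
Year 1: $110,160 × 9/45 = $22,032. Book value $101,628.
Year 2: $110,160 × 8/45 = $19,584. Book value $82,044.
Year 3: $110,160 × 7/45 = $17,136. Book value $64,908.
Year 4: $110,160 × 6/45 = $14,688. Book value $50,220.
Year 5: $110,160 × 5/45 = $12,240. Book value $37,980.
Year 6: $110,160 × 4/45 = $9,792. Book value $28,188.
Accumulated through year 6 = $123,660 − $28,188 = $95,472.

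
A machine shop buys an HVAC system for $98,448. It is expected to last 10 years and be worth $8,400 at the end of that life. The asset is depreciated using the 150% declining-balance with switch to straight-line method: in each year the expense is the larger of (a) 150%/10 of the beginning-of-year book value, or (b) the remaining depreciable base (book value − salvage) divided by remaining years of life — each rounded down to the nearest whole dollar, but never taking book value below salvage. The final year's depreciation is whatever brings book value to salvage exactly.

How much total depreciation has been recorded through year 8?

Depreciable base = $98,448 − $8,400 = $90,048.
Year 1: DB = ⌊$98,448 × 150%/10⌋ = $14,767; SL = ⌊$90,048/10⌋ = $9,004 → take DB $14,767. Book value $83,681.
Year 2: DB = ⌊$83,681 × 150%/10⌋ = $12,552; SL = ⌊$75,281/9⌋ = $8,364 → take DB $12,552. Book value $71,129.
Year 3: DB = ⌊$71,129 × 150%/10⌋ = $10,669; SL = ⌊$62,729/8⌋ = $7,841 → take DB $10,669. Book value $60,460.
Year 4: DB = ⌊$60,460 × 150%/10⌋ = $9,069; SL = ⌊$52,060/7⌋ = $7,437 → take DB $9,069. Book value $51,391.
Year 5: DB = ⌊$51,391 × 150%/10⌋ = $7,708; SL = ⌊$42,991/6⌋ = $7,165 → take DB $7,708. Book value $43,683.
Year 6: DB = ⌊$43,683 × 150%/10⌋ = $6,552; SL = ⌊$35,283/5⌋ = $7,056 → take SL $7,056. Book value $36,627.
Year 7: DB = ⌊$36,627 × 150%/10⌋ = $5,494; SL = ⌊$28,227/4⌋ = $7,056 → take SL $7,056. Book value $29,571.
Year 8: DB = ⌊$29,571 × 150%/10⌋ = $4,435; SL = ⌊$21,171/3⌋ = $7,057 → take SL $7,057. Book value $22,514.
Accumulated through year 8 = $98,448 − $22,514 = $75,934.

$75,934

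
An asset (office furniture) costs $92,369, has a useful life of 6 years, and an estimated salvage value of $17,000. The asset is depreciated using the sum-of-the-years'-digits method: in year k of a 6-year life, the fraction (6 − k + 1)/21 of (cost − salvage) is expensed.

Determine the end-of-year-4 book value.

$27,767

Depreciable base = $92,369 − $17,000 = $75,369.
Sum of the years' digits = 6+5+4+3+2+1 = 21.
Year 1: $75,369 × 6/21 = $21,534. Book value $70,835.
Year 2: $75,369 × 5/21 = $17,945. Book value $52,890.
Year 3: $75,369 × 4/21 = $14,356. Book value $38,534.
Year 4: $75,369 × 3/21 = $10,767. Book value $27,767.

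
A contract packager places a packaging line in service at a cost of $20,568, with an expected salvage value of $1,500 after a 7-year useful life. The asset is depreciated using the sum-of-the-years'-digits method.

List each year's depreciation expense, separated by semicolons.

$4,767; $4,086; $3,405; $2,724; $2,043; $1,362; $681

Depreciable base = $20,568 − $1,500 = $19,068.
Sum of the years' digits = 7+6+5+4+3+2+1 = 28.
Year 1: $19,068 × 7/28 = $4,767. Book value $15,801.
Year 2: $19,068 × 6/28 = $4,086. Book value $11,715.
Year 3: $19,068 × 5/28 = $3,405. Book value $8,310.
Year 4: $19,068 × 4/28 = $2,724. Book value $5,586.
Year 5: $19,068 × 3/28 = $2,043. Book value $3,543.
Year 6: $19,068 × 2/28 = $1,362. Book value $2,181.
Year 7: $19,068 × 1/28 = $681. Book value $1,500.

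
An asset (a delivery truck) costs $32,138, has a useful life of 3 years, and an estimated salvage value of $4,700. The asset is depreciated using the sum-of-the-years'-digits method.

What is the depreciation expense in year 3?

$4,573

Depreciable base = $32,138 − $4,700 = $27,438.
Sum of the years' digits = 3+2+1 = 6.
Year 1: $27,438 × 3/6 = $13,719. Book value $18,419.
Year 2: $27,438 × 2/6 = $9,146. Book value $9,273.
Year 3: $27,438 × 1/6 = $4,573. Book value $4,700.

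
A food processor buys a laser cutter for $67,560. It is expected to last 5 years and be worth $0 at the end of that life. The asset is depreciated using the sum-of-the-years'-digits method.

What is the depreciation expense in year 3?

$13,512

Depreciable base = $67,560 − $0 = $67,560.
Sum of the years' digits = 5+4+3+2+1 = 15.
Year 1: $67,560 × 5/15 = $22,520. Book value $45,040.
Year 2: $67,560 × 4/15 = $18,016. Book value $27,024.
Year 3: $67,560 × 3/15 = $13,512. Book value $13,512.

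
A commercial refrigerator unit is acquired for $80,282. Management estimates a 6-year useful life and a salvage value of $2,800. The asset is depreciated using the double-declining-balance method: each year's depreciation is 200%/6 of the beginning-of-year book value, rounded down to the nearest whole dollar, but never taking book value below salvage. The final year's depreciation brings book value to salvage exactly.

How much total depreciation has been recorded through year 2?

$44,600

Depreciable base = $80,282 − $2,800 = $77,482.
Year 1: ⌊$80,282 × 200%/6⌋ = $26,760. Book value $53,522.
Year 2: ⌊$53,522 × 200%/6⌋ = $17,840. Book value $35,682.
Accumulated through year 2 = $80,282 − $35,682 = $44,600.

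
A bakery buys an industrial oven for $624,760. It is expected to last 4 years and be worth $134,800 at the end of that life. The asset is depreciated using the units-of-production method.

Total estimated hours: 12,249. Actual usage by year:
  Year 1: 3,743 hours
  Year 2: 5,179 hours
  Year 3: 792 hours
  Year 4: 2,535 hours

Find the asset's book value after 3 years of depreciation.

Depreciable base = $624,760 − $134,800 = $489,960.
Rate = $489,960 / 12,249 hours = $40 per hour.
Year 1: 3,743 × $40 = $149,720. Book value $475,040.
Year 2: 5,179 × $40 = $207,160. Book value $267,880.
Year 3: 792 × $40 = $31,680. Book value $236,200.

$236,200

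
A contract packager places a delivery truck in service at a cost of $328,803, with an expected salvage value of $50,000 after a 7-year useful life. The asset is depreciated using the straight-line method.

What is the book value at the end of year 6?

$89,829

Depreciable base = $328,803 − $50,000 = $278,803.
Annual expense = $278,803 / 7 = $39,829.
End of year 1: book value $288,974.
End of year 2: book value $249,145.
End of year 3: book value $209,316.
End of year 4: book value $169,487.
End of year 5: book value $129,658.
End of year 6: book value $89,829.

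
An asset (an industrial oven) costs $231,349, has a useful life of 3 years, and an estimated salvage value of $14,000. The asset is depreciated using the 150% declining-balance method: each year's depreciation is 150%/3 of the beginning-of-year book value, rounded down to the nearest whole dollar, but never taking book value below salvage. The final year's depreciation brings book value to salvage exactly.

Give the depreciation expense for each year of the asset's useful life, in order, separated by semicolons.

Depreciable base = $231,349 − $14,000 = $217,349.
Year 1: ⌊$231,349 × 150%/3⌋ = $115,674. Book value $115,675.
Year 2: ⌊$115,675 × 150%/3⌋ = $57,837. Book value $57,838.
Year 3 (final): $57,838 − $14,000 = $43,838. Book value $14,000.

$115,674; $57,837; $43,838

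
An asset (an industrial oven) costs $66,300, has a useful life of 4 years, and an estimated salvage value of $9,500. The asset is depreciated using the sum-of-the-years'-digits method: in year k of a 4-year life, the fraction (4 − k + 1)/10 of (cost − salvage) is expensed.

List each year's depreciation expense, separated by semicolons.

$22,720; $17,040; $11,360; $5,680

Depreciable base = $66,300 − $9,500 = $56,800.
Sum of the years' digits = 4+3+2+1 = 10.
Year 1: $56,800 × 4/10 = $22,720. Book value $43,580.
Year 2: $56,800 × 3/10 = $17,040. Book value $26,540.
Year 3: $56,800 × 2/10 = $11,360. Book value $15,180.
Year 4: $56,800 × 1/10 = $5,680. Book value $9,500.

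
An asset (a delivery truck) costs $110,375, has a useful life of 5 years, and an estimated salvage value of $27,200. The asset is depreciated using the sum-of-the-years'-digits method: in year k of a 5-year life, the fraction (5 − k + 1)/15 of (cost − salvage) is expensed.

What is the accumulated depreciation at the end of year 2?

$49,905

Depreciable base = $110,375 − $27,200 = $83,175.
Sum of the years' digits = 5+4+3+2+1 = 15.
Year 1: $83,175 × 5/15 = $27,725. Book value $82,650.
Year 2: $83,175 × 4/15 = $22,180. Book value $60,470.
Accumulated through year 2 = $110,375 − $60,470 = $49,905.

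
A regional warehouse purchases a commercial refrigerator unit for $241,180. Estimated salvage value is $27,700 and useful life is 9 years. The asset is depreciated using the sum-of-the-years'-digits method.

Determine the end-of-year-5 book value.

$75,140

Depreciable base = $241,180 − $27,700 = $213,480.
Sum of the years' digits = 9+8+7+6+5+4+3+2+1 = 45.
Year 1: $213,480 × 9/45 = $42,696. Book value $198,484.
Year 2: $213,480 × 8/45 = $37,952. Book value $160,532.
Year 3: $213,480 × 7/45 = $33,208. Book value $127,324.
Year 4: $213,480 × 6/45 = $28,464. Book value $98,860.
Year 5: $213,480 × 5/45 = $23,720. Book value $75,140.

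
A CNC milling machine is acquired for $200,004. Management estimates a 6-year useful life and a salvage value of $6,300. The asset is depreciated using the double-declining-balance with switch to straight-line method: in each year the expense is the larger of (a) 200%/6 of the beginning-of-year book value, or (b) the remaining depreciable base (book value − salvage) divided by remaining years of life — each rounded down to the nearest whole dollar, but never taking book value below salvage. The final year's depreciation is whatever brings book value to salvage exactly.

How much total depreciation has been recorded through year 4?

Depreciable base = $200,004 − $6,300 = $193,704.
Year 1: DB = ⌊$200,004 × 200%/6⌋ = $66,668; SL = ⌊$193,704/6⌋ = $32,284 → take DB $66,668. Book value $133,336.
Year 2: DB = ⌊$133,336 × 200%/6⌋ = $44,445; SL = ⌊$127,036/5⌋ = $25,407 → take DB $44,445. Book value $88,891.
Year 3: DB = ⌊$88,891 × 200%/6⌋ = $29,630; SL = ⌊$82,591/4⌋ = $20,647 → take DB $29,630. Book value $59,261.
Year 4: DB = ⌊$59,261 × 200%/6⌋ = $19,753; SL = ⌊$52,961/3⌋ = $17,653 → take DB $19,753. Book value $39,508.
Accumulated through year 4 = $200,004 − $39,508 = $160,496.

$160,496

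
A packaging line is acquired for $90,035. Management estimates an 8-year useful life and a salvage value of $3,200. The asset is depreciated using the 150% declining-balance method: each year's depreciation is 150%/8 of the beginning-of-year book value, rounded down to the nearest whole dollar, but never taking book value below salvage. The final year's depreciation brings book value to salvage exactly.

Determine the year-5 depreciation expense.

Depreciable base = $90,035 − $3,200 = $86,835.
Year 1: ⌊$90,035 × 150%/8⌋ = $16,881. Book value $73,154.
Year 2: ⌊$73,154 × 150%/8⌋ = $13,716. Book value $59,438.
Year 3: ⌊$59,438 × 150%/8⌋ = $11,144. Book value $48,294.
Year 4: ⌊$48,294 × 150%/8⌋ = $9,055. Book value $39,239.
Year 5: ⌊$39,239 × 150%/8⌋ = $7,357. Book value $31,882.

$7,357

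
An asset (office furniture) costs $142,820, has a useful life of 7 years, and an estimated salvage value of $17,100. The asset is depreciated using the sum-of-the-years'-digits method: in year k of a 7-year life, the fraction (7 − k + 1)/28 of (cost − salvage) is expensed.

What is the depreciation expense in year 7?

$4,490

Depreciable base = $142,820 − $17,100 = $125,720.
Sum of the years' digits = 7+6+5+4+3+2+1 = 28.
Year 1: $125,720 × 7/28 = $31,430. Book value $111,390.
Year 2: $125,720 × 6/28 = $26,940. Book value $84,450.
Year 3: $125,720 × 5/28 = $22,450. Book value $62,000.
Year 4: $125,720 × 4/28 = $17,960. Book value $44,040.
Year 5: $125,720 × 3/28 = $13,470. Book value $30,570.
Year 6: $125,720 × 2/28 = $8,980. Book value $21,590.
Year 7: $125,720 × 1/28 = $4,490. Book value $17,100.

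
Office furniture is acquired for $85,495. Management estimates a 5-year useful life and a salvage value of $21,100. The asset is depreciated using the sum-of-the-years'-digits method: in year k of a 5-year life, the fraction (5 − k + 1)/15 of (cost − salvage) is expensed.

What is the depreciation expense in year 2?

Depreciable base = $85,495 − $21,100 = $64,395.
Sum of the years' digits = 5+4+3+2+1 = 15.
Year 1: $64,395 × 5/15 = $21,465. Book value $64,030.
Year 2: $64,395 × 4/15 = $17,172. Book value $46,858.

$17,172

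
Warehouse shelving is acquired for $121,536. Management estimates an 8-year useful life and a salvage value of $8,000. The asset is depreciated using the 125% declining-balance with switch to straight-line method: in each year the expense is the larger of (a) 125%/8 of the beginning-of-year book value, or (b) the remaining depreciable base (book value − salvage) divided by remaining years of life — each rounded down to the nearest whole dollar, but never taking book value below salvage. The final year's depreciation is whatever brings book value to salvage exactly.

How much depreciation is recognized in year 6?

Depreciable base = $121,536 − $8,000 = $113,536.
Year 1: DB = ⌊$121,536 × 125%/8⌋ = $18,990; SL = ⌊$113,536/8⌋ = $14,192 → take DB $18,990. Book value $102,546.
Year 2: DB = ⌊$102,546 × 125%/8⌋ = $16,022; SL = ⌊$94,546/7⌋ = $13,506 → take DB $16,022. Book value $86,524.
Year 3: DB = ⌊$86,524 × 125%/8⌋ = $13,519; SL = ⌊$78,524/6⌋ = $13,087 → take DB $13,519. Book value $73,005.
Year 4: DB = ⌊$73,005 × 125%/8⌋ = $11,407; SL = ⌊$65,005/5⌋ = $13,001 → take SL $13,001. Book value $60,004.
Year 5: DB = ⌊$60,004 × 125%/8⌋ = $9,375; SL = ⌊$52,004/4⌋ = $13,001 → take SL $13,001. Book value $47,003.
Year 6: DB = ⌊$47,003 × 125%/8⌋ = $7,344; SL = ⌊$39,003/3⌋ = $13,001 → take SL $13,001. Book value $34,002.

$13,001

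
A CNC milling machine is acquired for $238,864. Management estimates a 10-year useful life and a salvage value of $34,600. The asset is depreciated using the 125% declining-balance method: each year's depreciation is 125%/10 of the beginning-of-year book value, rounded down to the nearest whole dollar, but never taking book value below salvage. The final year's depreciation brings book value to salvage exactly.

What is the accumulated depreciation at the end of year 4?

Depreciable base = $238,864 − $34,600 = $204,264.
Year 1: ⌊$238,864 × 125%/10⌋ = $29,858. Book value $209,006.
Year 2: ⌊$209,006 × 125%/10⌋ = $26,125. Book value $182,881.
Year 3: ⌊$182,881 × 125%/10⌋ = $22,860. Book value $160,021.
Year 4: ⌊$160,021 × 125%/10⌋ = $20,002. Book value $140,019.
Accumulated through year 4 = $238,864 − $140,019 = $98,845.

$98,845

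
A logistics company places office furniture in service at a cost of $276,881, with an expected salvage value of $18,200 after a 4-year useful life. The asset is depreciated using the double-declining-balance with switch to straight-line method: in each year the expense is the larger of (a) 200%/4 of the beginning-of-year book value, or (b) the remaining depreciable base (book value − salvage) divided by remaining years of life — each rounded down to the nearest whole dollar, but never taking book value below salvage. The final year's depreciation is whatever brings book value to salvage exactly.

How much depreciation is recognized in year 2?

$69,220

Depreciable base = $276,881 − $18,200 = $258,681.
Year 1: DB = ⌊$276,881 × 200%/4⌋ = $138,440; SL = ⌊$258,681/4⌋ = $64,670 → take DB $138,440. Book value $138,441.
Year 2: DB = ⌊$138,441 × 200%/4⌋ = $69,220; SL = ⌊$120,241/3⌋ = $40,080 → take DB $69,220. Book value $69,221.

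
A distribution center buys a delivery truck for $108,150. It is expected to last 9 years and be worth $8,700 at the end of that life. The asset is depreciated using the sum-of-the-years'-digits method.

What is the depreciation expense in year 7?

Depreciable base = $108,150 − $8,700 = $99,450.
Sum of the years' digits = 9+8+7+6+5+4+3+2+1 = 45.
Year 1: $99,450 × 9/45 = $19,890. Book value $88,260.
Year 2: $99,450 × 8/45 = $17,680. Book value $70,580.
Year 3: $99,450 × 7/45 = $15,470. Book value $55,110.
Year 4: $99,450 × 6/45 = $13,260. Book value $41,850.
Year 5: $99,450 × 5/45 = $11,050. Book value $30,800.
Year 6: $99,450 × 4/45 = $8,840. Book value $21,960.
Year 7: $99,450 × 3/45 = $6,630. Book value $15,330.

$6,630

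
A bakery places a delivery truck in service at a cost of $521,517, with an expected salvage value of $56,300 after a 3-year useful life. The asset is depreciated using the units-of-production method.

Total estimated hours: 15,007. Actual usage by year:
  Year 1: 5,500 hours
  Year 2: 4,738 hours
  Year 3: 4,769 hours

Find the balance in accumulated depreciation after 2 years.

Depreciable base = $521,517 − $56,300 = $465,217.
Rate = $465,217 / 15,007 hours = $31 per hour.
Year 1: 5,500 × $31 = $170,500. Book value $351,017.
Year 2: 4,738 × $31 = $146,878. Book value $204,139.
Accumulated through year 2 = $521,517 − $204,139 = $317,378.

$317,378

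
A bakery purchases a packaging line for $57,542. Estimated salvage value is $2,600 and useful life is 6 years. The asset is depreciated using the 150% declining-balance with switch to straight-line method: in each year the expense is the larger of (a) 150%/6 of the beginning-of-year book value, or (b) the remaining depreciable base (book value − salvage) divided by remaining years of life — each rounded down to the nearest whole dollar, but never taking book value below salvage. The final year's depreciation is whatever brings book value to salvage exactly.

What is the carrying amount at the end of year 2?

Depreciable base = $57,542 − $2,600 = $54,942.
Year 1: DB = ⌊$57,542 × 150%/6⌋ = $14,385; SL = ⌊$54,942/6⌋ = $9,157 → take DB $14,385. Book value $43,157.
Year 2: DB = ⌊$43,157 × 150%/6⌋ = $10,789; SL = ⌊$40,557/5⌋ = $8,111 → take DB $10,789. Book value $32,368.

$32,368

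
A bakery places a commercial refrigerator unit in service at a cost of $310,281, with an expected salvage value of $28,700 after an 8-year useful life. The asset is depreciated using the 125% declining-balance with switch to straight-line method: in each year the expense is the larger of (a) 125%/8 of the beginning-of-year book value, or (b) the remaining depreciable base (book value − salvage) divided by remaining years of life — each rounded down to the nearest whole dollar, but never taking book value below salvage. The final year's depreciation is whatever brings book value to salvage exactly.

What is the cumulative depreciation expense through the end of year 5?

Depreciable base = $310,281 − $28,700 = $281,581.
Year 1: DB = ⌊$310,281 × 125%/8⌋ = $48,481; SL = ⌊$281,581/8⌋ = $35,197 → take DB $48,481. Book value $261,800.
Year 2: DB = ⌊$261,800 × 125%/8⌋ = $40,906; SL = ⌊$233,100/7⌋ = $33,300 → take DB $40,906. Book value $220,894.
Year 3: DB = ⌊$220,894 × 125%/8⌋ = $34,514; SL = ⌊$192,194/6⌋ = $32,032 → take DB $34,514. Book value $186,380.
Year 4: DB = ⌊$186,380 × 125%/8⌋ = $29,121; SL = ⌊$157,680/5⌋ = $31,536 → take SL $31,536. Book value $154,844.
Year 5: DB = ⌊$154,844 × 125%/8⌋ = $24,194; SL = ⌊$126,144/4⌋ = $31,536 → take SL $31,536. Book value $123,308.
Accumulated through year 5 = $310,281 − $123,308 = $186,973.

$186,973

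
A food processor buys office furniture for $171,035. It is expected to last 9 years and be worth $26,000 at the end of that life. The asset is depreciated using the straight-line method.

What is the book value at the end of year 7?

$58,230

Depreciable base = $171,035 − $26,000 = $145,035.
Annual expense = $145,035 / 9 = $16,115.
End of year 1: book value $154,920.
End of year 2: book value $138,805.
End of year 3: book value $122,690.
End of year 4: book value $106,575.
End of year 5: book value $90,460.
End of year 6: book value $74,345.
End of year 7: book value $58,230.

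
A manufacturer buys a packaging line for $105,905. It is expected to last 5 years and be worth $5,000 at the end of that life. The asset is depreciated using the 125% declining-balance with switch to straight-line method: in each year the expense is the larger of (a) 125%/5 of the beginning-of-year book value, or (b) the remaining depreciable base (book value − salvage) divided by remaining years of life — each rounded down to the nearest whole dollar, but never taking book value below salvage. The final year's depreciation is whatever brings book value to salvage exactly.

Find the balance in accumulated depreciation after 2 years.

$46,333

Depreciable base = $105,905 − $5,000 = $100,905.
Year 1: DB = ⌊$105,905 × 125%/5⌋ = $26,476; SL = ⌊$100,905/5⌋ = $20,181 → take DB $26,476. Book value $79,429.
Year 2: DB = ⌊$79,429 × 125%/5⌋ = $19,857; SL = ⌊$74,429/4⌋ = $18,607 → take DB $19,857. Book value $59,572.
Accumulated through year 2 = $105,905 − $59,572 = $46,333.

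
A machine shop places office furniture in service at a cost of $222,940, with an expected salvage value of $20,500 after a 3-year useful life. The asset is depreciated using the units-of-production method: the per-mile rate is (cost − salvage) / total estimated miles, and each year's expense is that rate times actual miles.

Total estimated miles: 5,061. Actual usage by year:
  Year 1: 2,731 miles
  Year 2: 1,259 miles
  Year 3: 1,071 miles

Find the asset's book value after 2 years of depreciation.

$63,340

Depreciable base = $222,940 − $20,500 = $202,440.
Rate = $202,440 / 5,061 miles = $40 per mile.
Year 1: 2,731 × $40 = $109,240. Book value $113,700.
Year 2: 1,259 × $40 = $50,360. Book value $63,340.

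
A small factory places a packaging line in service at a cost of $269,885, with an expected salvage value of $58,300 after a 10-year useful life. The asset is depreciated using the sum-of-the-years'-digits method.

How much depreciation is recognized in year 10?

Depreciable base = $269,885 − $58,300 = $211,585.
Sum of the years' digits = 10+9+8+7+6+5+4+3+2+1 = 55.
Year 1: $211,585 × 10/55 = $38,470. Book value $231,415.
Year 2: $211,585 × 9/55 = $34,623. Book value $196,792.
Year 3: $211,585 × 8/55 = $30,776. Book value $166,016.
Year 4: $211,585 × 7/55 = $26,929. Book value $139,087.
Year 5: $211,585 × 6/55 = $23,082. Book value $116,005.
Year 6: $211,585 × 5/55 = $19,235. Book value $96,770.
Year 7: $211,585 × 4/55 = $15,388. Book value $81,382.
Year 8: $211,585 × 3/55 = $11,541. Book value $69,841.
Year 9: $211,585 × 2/55 = $7,694. Book value $62,147.
Year 10: $211,585 × 1/55 = $3,847. Book value $58,300.

$3,847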